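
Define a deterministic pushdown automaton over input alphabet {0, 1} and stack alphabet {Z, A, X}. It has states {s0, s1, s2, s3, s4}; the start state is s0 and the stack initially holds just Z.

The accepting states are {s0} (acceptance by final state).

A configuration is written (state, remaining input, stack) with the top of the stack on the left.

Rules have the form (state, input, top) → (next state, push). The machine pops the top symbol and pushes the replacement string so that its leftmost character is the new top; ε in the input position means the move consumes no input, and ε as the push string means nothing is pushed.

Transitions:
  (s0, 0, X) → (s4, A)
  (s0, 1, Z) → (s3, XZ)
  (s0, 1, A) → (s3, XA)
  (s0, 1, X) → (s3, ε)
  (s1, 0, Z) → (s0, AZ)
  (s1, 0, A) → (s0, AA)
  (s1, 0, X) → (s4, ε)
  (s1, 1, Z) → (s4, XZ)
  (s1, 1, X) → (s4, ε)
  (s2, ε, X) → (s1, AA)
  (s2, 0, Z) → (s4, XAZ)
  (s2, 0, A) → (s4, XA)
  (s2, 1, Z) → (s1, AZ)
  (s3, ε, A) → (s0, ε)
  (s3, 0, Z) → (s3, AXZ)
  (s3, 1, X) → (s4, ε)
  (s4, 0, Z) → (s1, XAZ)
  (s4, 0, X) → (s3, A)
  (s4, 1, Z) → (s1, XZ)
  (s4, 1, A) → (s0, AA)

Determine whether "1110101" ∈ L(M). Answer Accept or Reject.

(s0, 1110101, Z)
  read 1, top Z: go to s3, push XZ → (s3, 110101, XZ)
  read 1, top X: go to s4, push ε → (s4, 10101, Z)
  read 1, top Z: go to s1, push XZ → (s1, 0101, XZ)
  read 0, top X: go to s4, push ε → (s4, 101, Z)
  read 1, top Z: go to s1, push XZ → (s1, 01, XZ)
  read 0, top X: go to s4, push ε → (s4, 1, Z)
  read 1, top Z: go to s1, push XZ → (s1, ε, XZ)
All input consumed; state s1 ∉ F and no further ε-move applies.

Reject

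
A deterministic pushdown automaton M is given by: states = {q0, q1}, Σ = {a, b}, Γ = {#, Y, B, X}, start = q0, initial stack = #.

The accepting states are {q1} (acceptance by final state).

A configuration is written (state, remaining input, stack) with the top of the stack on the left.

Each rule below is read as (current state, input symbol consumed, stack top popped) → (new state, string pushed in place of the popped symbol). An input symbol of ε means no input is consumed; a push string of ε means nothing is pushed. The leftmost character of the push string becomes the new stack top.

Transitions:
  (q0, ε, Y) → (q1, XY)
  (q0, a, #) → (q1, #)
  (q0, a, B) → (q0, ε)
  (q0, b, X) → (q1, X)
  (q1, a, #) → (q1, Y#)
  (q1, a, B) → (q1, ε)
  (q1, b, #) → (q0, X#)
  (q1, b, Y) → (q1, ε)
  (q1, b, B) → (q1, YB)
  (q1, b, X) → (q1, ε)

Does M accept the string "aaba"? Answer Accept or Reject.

(q0, aaba, #)
  read a, top #: go to q1, push # → (q1, aba, #)
  read a, top #: go to q1, push Y# → (q1, ba, Y#)
  read b, top Y: go to q1, push ε → (q1, a, #)
  read a, top #: go to q1, push Y# → (q1, ε, Y#)
All input consumed; state q1 ∈ F.

Accept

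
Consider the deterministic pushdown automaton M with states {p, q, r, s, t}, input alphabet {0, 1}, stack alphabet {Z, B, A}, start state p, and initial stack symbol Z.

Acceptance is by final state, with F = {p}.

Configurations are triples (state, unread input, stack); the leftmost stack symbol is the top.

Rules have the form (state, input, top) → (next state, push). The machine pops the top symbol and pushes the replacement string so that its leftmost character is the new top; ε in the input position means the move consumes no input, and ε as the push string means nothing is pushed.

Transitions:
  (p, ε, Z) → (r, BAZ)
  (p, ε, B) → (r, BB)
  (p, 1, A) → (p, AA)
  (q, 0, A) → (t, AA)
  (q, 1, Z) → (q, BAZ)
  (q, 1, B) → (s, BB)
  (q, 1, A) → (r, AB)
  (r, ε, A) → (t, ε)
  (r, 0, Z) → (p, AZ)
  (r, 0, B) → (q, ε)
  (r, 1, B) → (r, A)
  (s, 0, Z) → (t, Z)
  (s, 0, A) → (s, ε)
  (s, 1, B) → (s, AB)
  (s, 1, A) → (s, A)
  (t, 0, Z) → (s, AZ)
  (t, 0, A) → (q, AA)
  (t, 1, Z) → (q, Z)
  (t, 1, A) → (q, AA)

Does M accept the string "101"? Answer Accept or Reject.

Reject

(p, 101, Z)
  ε-move, top Z: go to r, push BAZ → (r, 101, BAZ)
  read 1, top B: go to r, push A → (r, 01, AAZ)
  ε-move, top A: go to t, push ε → (t, 01, AZ)
  read 0, top A: go to q, push AA → (q, 1, AAZ)
  read 1, top A: go to r, push AB → (r, ε, ABAZ)
  ε-move, top A: go to t, push ε → (t, ε, BAZ)
All input consumed; state t ∉ F and no further ε-move applies.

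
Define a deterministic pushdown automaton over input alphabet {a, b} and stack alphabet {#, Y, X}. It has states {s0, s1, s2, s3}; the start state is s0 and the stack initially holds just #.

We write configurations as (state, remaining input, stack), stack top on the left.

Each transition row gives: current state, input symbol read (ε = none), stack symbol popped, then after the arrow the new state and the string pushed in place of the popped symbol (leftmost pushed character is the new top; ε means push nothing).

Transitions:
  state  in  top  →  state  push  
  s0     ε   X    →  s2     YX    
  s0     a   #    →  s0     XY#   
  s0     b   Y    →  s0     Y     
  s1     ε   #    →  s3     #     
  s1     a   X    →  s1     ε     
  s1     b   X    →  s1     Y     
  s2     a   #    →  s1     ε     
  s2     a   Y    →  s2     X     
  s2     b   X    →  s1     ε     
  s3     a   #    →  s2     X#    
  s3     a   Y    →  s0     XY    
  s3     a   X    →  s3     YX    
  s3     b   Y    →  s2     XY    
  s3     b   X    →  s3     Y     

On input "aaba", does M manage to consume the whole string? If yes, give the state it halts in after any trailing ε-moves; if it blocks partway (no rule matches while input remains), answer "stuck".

s1

(s0, aaba, #)
  read a, top #: go to s0, push XY# → (s0, aba, XY#)
  ε-move, top X: go to s2, push YX → (s2, aba, YXY#)
  read a, top Y: go to s2, push X → (s2, ba, XXY#)
  read b, top X: go to s1, push ε → (s1, a, XY#)
  read a, top X: go to s1, push ε → (s1, ε, Y#)
All input consumed; M is in state s1.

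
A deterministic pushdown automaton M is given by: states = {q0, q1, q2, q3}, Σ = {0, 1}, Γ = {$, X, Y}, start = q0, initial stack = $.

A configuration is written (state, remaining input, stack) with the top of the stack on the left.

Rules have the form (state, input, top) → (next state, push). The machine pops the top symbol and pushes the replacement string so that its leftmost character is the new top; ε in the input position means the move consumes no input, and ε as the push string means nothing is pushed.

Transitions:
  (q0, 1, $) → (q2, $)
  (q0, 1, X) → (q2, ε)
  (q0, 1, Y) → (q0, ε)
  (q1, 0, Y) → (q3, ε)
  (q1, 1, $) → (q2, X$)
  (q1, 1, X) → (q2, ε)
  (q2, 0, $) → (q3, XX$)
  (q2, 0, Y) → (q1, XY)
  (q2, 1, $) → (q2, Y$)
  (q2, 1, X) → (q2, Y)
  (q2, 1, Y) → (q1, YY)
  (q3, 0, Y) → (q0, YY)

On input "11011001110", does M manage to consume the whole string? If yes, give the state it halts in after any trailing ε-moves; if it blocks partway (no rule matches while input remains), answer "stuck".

q3

(q0, 11011001110, $)
  read 1, top $: go to q2, push $ → (q2, 1011001110, $)
  read 1, top $: go to q2, push Y$ → (q2, 011001110, Y$)
  read 0, top Y: go to q1, push XY → (q1, 11001110, XY$)
  read 1, top X: go to q2, push ε → (q2, 1001110, Y$)
  read 1, top Y: go to q1, push YY → (q1, 001110, YY$)
  read 0, top Y: go to q3, push ε → (q3, 01110, Y$)
  read 0, top Y: go to q0, push YY → (q0, 1110, YY$)
  read 1, top Y: go to q0, push ε → (q0, 110, Y$)
  read 1, top Y: go to q0, push ε → (q0, 10, $)
  read 1, top $: go to q2, push $ → (q2, 0, $)
  read 0, top $: go to q3, push XX$ → (q3, ε, XX$)
All input consumed; M is in state q3.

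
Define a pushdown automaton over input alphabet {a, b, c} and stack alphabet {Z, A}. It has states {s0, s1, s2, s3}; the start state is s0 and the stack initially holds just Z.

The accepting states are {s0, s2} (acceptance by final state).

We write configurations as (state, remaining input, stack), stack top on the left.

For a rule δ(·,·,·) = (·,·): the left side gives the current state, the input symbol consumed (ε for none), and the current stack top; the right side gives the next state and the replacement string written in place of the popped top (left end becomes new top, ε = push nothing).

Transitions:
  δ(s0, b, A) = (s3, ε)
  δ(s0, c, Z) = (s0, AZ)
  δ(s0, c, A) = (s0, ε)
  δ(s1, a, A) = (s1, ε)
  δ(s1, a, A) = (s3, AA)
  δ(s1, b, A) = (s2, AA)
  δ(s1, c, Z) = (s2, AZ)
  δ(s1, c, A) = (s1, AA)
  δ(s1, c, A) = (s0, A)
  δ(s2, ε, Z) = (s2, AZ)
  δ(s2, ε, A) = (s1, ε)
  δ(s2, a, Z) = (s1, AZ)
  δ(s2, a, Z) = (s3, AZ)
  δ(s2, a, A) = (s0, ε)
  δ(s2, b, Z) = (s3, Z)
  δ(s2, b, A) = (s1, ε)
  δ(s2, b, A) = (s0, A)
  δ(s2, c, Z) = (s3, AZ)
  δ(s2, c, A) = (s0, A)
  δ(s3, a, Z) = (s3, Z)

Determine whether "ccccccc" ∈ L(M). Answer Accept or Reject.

One accepting computation: (s0, ccccccc, Z) ⊢ (s0, cccccc, AZ) ⊢ (s0, ccccc, Z) ⊢ (s0, cccc, AZ) ⊢ (s0, ccc, Z) ⊢ (s0, cc, AZ) ⊢ (s0, c, Z) ⊢ (s0, ε, AZ)
All input consumed and state s0 ∈ F.

Accept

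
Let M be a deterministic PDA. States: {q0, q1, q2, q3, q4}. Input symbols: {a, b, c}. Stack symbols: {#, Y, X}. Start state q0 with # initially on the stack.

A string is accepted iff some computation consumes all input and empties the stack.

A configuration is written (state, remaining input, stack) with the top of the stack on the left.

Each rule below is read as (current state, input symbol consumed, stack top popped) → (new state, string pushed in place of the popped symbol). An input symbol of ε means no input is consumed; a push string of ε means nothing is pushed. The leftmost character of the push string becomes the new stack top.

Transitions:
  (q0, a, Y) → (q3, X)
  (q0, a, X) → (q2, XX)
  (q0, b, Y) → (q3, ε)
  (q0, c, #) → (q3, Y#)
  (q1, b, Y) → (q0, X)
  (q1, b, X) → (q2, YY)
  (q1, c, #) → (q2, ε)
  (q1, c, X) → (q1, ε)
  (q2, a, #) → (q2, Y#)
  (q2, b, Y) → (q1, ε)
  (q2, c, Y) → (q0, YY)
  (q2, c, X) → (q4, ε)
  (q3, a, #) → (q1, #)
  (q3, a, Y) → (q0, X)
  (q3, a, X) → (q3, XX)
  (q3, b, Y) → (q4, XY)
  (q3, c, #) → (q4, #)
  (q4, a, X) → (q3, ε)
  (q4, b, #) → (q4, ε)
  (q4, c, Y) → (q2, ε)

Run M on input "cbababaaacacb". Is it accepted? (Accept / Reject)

(q0, cbababaaacacb, #)
  read c, top #: go to q3, push Y# → (q3, bababaaacacb, Y#)
  read b, top Y: go to q4, push XY → (q4, ababaaacacb, XY#)
  read a, top X: go to q3, push ε → (q3, babaaacacb, Y#)
  read b, top Y: go to q4, push XY → (q4, abaaacacb, XY#)
  read a, top X: go to q3, push ε → (q3, baaacacb, Y#)
  read b, top Y: go to q4, push XY → (q4, aaacacb, XY#)
  read a, top X: go to q3, push ε → (q3, aacacb, Y#)
  read a, top Y: go to q0, push X → (q0, acacb, X#)
  read a, top X: go to q2, push XX → (q2, cacb, XX#)
  read c, top X: go to q4, push ε → (q4, acb, X#)
  read a, top X: go to q3, push ε → (q3, cb, #)
  read c, top #: go to q4, push # → (q4, b, #)
  read b, top #: go to q4, push ε → (q4, ε, ε)
All input consumed and the stack is empty.

Accept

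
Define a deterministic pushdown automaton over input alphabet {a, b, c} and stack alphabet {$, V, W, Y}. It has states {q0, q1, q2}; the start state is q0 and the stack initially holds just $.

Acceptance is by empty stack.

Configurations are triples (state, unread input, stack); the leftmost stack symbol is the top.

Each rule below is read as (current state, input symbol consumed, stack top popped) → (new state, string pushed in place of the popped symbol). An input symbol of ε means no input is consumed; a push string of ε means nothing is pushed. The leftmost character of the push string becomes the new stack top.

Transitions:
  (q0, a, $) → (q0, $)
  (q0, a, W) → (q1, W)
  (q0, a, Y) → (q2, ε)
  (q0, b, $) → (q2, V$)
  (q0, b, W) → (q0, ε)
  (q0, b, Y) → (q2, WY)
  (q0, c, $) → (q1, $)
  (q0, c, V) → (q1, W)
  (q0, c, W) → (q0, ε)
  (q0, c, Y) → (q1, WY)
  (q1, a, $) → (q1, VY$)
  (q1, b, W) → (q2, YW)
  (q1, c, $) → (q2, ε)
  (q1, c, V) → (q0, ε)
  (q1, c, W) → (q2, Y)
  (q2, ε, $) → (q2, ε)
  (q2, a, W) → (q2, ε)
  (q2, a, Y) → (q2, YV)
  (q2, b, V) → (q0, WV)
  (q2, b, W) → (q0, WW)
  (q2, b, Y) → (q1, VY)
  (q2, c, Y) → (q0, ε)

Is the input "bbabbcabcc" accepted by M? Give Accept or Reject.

Reject

(q0, bbabbcabcc, $)
  read b, top $: go to q2, push V$ → (q2, babbcabcc, V$)
  read b, top V: go to q0, push WV → (q0, abbcabcc, WV$)
  read a, top W: go to q1, push W → (q1, bbcabcc, WV$)
  read b, top W: go to q2, push YW → (q2, bcabcc, YWV$)
  read b, top Y: go to q1, push VY → (q1, cabcc, VYWV$)
  read c, top V: go to q0, push ε → (q0, abcc, YWV$)
  read a, top Y: go to q2, push ε → (q2, bcc, WV$)
  read b, top W: go to q0, push WW → (q0, cc, WWV$)
  read c, top W: go to q0, push ε → (q0, c, WV$)
  read c, top W: go to q0, push ε → (q0, ε, V$)
All input consumed; stack is V$, not empty, and no further ε-move applies.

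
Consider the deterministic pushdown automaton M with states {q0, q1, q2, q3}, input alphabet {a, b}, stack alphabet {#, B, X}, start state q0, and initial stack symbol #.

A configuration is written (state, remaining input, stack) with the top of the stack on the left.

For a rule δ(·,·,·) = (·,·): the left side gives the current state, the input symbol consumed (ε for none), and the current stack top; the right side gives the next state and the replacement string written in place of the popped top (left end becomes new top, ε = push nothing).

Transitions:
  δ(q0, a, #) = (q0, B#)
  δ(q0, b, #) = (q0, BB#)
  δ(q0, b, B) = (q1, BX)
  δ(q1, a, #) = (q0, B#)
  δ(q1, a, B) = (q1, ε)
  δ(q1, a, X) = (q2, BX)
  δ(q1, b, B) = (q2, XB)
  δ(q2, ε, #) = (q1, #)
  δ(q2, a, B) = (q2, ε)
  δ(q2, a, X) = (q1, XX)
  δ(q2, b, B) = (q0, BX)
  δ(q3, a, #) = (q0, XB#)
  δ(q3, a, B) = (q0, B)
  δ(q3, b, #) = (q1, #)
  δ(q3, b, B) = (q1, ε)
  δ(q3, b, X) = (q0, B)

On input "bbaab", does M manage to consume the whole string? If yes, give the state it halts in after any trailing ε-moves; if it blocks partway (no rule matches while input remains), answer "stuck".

q0

(q0, bbaab, #)
  read b, top #: go to q0, push BB# → (q0, baab, BB#)
  read b, top B: go to q1, push BX → (q1, aab, BXB#)
  read a, top B: go to q1, push ε → (q1, ab, XB#)
  read a, top X: go to q2, push BX → (q2, b, BXB#)
  read b, top B: go to q0, push BX → (q0, ε, BXXB#)
All input consumed; M is in state q0.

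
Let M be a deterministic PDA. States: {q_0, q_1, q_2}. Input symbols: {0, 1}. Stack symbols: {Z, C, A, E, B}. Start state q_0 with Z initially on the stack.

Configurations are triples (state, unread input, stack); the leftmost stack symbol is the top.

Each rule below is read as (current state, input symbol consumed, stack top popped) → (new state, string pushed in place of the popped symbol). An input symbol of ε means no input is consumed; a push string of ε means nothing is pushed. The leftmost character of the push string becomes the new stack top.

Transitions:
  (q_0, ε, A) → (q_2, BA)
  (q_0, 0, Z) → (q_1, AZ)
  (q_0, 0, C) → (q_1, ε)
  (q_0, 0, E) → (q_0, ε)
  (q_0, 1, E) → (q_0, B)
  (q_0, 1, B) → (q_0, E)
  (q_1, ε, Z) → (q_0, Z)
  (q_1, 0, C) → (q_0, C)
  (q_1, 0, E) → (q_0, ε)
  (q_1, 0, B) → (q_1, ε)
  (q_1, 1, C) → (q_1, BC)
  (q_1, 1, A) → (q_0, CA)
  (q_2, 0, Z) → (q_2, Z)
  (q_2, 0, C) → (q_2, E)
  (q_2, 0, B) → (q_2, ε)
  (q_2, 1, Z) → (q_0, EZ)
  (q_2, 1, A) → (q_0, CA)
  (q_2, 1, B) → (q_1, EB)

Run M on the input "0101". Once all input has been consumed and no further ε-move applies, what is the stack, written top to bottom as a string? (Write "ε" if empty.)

CAZ

(q_0, 0101, Z) ⊢ (q_1, 101, AZ) ⊢ (q_0, 01, CAZ) ⊢ (q_1, 1, AZ) ⊢ (q_0, ε, CAZ)
All input consumed in state q_0 with stack CAZ.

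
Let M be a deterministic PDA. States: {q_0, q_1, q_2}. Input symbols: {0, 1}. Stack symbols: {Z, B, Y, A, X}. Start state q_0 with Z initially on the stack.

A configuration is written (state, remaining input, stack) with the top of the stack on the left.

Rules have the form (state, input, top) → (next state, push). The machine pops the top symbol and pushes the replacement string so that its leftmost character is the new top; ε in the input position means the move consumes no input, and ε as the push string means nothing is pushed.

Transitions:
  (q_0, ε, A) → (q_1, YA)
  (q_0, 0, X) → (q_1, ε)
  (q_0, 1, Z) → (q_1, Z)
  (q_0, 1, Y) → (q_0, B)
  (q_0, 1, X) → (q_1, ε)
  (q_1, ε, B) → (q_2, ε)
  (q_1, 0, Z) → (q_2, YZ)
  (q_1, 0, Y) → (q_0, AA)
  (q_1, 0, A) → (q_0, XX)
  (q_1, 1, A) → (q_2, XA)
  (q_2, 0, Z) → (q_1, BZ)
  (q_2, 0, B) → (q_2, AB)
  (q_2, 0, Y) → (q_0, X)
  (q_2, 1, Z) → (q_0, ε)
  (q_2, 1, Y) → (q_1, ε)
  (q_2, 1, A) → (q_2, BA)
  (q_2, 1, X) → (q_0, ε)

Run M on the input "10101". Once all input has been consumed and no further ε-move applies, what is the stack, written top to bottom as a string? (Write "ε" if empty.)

(q_0, 10101, Z)
  read 1, top Z: go to q_1, push Z → (q_1, 0101, Z)
  read 0, top Z: go to q_2, push YZ → (q_2, 101, YZ)
  read 1, top Y: go to q_1, push ε → (q_1, 01, Z)
  read 0, top Z: go to q_2, push YZ → (q_2, 1, YZ)
  read 1, top Y: go to q_1, push ε → (q_1, ε, Z)
All input consumed in state q_1 with stack Z.

Z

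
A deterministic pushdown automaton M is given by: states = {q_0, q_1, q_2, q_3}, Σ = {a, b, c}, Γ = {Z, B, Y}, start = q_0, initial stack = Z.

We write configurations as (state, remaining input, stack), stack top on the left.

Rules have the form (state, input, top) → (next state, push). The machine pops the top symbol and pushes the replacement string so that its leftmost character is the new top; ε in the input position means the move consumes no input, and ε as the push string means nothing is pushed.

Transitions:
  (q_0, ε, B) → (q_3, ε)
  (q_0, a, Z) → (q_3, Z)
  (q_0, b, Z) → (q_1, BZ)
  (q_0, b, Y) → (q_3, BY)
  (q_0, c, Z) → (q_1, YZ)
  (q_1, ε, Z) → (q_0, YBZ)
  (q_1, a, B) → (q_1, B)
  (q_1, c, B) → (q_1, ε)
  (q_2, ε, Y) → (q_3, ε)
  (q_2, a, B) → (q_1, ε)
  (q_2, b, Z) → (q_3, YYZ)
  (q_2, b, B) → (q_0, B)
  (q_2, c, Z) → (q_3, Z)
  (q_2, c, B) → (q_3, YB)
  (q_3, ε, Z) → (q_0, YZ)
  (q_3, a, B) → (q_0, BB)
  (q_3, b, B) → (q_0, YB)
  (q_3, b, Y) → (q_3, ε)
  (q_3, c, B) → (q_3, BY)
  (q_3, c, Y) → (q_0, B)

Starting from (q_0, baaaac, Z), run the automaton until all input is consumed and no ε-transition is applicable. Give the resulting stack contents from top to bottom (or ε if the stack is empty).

YBZ

(q_0, baaaac, Z) ⊢ (q_1, aaaac, BZ) ⊢ (q_1, aaac, BZ) ⊢ (q_1, aac, BZ) ⊢ (q_1, ac, BZ) ⊢ (q_1, c, BZ) ⊢ (q_1, ε, Z) ⊢ (q_0, ε, YBZ)
All input consumed in state q_0 with stack YBZ.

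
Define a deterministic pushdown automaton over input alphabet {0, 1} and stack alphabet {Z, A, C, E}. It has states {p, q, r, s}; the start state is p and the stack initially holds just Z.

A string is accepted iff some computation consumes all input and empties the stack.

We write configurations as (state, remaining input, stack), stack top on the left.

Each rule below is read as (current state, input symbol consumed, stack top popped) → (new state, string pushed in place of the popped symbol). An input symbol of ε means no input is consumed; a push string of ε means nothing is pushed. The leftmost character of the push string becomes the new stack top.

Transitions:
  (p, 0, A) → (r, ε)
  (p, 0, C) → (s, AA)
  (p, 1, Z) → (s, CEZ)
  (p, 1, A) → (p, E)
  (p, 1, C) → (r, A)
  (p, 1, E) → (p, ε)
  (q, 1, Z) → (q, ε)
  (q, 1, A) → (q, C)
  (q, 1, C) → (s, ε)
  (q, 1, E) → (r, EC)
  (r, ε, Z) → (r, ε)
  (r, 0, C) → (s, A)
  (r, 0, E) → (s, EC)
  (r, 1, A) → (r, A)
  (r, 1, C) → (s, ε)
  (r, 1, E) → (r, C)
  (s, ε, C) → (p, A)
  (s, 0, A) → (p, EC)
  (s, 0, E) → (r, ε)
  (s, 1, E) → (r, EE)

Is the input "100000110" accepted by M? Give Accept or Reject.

Reject

(p, 100000110, Z)
  read 1, top Z: go to s, push CEZ → (s, 00000110, CEZ)
  ε-move, top C: go to p, push A → (p, 00000110, AEZ)
  read 0, top A: go to r, push ε → (r, 0000110, EZ)
  read 0, top E: go to s, push EC → (s, 000110, ECZ)
  read 0, top E: go to r, push ε → (r, 00110, CZ)
  read 0, top C: go to s, push A → (s, 0110, AZ)
  read 0, top A: go to p, push EC → (p, 110, ECZ)
  read 1, top E: go to p, push ε → (p, 10, CZ)
  read 1, top C: go to r, push A → (r, 0, AZ)
No transition applies at (r, 0, AZ); input not fully consumed.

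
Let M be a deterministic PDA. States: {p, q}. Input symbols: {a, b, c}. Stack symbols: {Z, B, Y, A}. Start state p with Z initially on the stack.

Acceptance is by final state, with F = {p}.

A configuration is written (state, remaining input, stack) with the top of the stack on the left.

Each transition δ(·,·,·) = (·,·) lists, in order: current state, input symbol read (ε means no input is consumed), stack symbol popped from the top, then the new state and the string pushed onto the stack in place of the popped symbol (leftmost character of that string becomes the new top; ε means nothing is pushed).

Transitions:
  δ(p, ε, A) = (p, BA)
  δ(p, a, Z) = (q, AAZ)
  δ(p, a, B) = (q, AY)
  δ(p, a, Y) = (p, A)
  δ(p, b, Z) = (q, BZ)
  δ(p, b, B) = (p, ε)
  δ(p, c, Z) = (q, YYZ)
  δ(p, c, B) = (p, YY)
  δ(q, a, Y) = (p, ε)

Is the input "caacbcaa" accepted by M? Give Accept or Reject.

Reject

(p, caacbcaa, Z)
  read c, top Z: go to q, push YYZ → (q, aacbcaa, YYZ)
  read a, top Y: go to p, push ε → (p, acbcaa, YZ)
  read a, top Y: go to p, push A → (p, cbcaa, AZ)
  ε-move, top A: go to p, push BA → (p, cbcaa, BAZ)
  read c, top B: go to p, push YY → (p, bcaa, YYAZ)
No transition applies at (p, bcaa, YYAZ); input not fully consumed.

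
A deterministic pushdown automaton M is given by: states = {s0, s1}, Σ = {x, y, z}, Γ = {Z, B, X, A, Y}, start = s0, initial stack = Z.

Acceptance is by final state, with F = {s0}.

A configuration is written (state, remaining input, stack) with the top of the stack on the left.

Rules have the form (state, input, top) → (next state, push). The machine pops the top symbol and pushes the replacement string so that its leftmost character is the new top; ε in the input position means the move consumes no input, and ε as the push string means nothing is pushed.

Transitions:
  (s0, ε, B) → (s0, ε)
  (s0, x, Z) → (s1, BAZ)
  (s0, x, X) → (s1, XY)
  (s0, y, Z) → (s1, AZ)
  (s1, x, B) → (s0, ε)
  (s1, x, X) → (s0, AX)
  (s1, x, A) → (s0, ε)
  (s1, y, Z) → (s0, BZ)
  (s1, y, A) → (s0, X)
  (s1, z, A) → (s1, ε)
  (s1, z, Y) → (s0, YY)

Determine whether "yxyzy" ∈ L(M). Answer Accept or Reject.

(s0, yxyzy, Z)
  read y, top Z: go to s1, push AZ → (s1, xyzy, AZ)
  read x, top A: go to s0, push ε → (s0, yzy, Z)
  read y, top Z: go to s1, push AZ → (s1, zy, AZ)
  read z, top A: go to s1, push ε → (s1, y, Z)
  read y, top Z: go to s0, push BZ → (s0, ε, BZ)
All input consumed; state s0 ∈ F.

Accept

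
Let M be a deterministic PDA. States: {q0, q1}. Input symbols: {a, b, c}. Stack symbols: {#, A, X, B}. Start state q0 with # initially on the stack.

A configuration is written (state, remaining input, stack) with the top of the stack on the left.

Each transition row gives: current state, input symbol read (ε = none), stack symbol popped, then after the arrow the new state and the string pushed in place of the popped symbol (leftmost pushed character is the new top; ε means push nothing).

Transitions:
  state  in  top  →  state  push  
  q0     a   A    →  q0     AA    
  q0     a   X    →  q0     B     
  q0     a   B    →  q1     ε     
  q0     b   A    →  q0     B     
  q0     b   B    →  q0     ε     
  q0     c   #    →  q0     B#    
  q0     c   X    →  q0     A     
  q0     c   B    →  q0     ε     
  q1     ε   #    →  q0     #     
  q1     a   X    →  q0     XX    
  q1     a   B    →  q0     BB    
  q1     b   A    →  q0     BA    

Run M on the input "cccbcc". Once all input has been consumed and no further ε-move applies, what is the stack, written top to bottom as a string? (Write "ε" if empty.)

#

(q0, cccbcc, #)
  read c, top #: go to q0, push B# → (q0, ccbcc, B#)
  read c, top B: go to q0, push ε → (q0, cbcc, #)
  read c, top #: go to q0, push B# → (q0, bcc, B#)
  read b, top B: go to q0, push ε → (q0, cc, #)
  read c, top #: go to q0, push B# → (q0, c, B#)
  read c, top B: go to q0, push ε → (q0, ε, #)
All input consumed in state q0 with stack #.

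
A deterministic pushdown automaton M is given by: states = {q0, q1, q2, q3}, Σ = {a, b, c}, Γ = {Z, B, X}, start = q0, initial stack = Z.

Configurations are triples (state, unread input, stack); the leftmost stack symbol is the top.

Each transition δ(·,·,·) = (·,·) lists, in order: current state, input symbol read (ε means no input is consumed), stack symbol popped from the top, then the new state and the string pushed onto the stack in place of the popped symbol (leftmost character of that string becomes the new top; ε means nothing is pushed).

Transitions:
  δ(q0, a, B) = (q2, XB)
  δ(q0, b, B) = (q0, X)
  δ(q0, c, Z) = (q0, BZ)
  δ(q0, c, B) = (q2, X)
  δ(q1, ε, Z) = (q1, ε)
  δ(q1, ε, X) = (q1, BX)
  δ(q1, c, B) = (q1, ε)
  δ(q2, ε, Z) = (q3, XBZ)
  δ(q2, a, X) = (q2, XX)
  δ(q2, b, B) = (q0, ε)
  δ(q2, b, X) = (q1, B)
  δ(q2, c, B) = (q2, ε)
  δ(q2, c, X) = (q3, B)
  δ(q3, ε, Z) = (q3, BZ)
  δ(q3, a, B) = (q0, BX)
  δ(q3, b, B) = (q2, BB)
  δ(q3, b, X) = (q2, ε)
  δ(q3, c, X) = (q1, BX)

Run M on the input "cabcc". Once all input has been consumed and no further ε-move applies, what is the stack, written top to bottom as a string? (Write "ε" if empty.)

ε

(q0, cabcc, Z)
  read c, top Z: go to q0, push BZ → (q0, abcc, BZ)
  read a, top B: go to q2, push XB → (q2, bcc, XBZ)
  read b, top X: go to q1, push B → (q1, cc, BBZ)
  read c, top B: go to q1, push ε → (q1, c, BZ)
  read c, top B: go to q1, push ε → (q1, ε, Z)
  ε-move, top Z: go to q1, push ε → (q1, ε, ε)
All input consumed in state q1 with stack ε.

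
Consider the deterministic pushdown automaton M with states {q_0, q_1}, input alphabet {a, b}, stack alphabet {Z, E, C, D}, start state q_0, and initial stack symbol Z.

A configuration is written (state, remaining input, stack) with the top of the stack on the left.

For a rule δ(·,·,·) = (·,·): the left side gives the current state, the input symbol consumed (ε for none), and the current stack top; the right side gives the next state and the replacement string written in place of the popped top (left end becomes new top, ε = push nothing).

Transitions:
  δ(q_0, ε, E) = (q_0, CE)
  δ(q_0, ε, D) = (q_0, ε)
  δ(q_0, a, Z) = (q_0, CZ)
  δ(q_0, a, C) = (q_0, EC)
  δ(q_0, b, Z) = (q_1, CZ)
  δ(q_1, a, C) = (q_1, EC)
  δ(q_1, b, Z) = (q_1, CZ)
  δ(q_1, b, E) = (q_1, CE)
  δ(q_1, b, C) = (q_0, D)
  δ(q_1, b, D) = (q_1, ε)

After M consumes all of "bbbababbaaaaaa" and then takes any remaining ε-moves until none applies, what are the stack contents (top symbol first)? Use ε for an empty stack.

CECECECECECECECECZ

(q_0, bbbababbaaaaaa, Z)
  read b, top Z: go to q_1, push CZ → (q_1, bbababbaaaaaa, CZ)
  read b, top C: go to q_0, push D → (q_0, bababbaaaaaa, DZ)
  ε-move, top D: go to q_0, push ε → (q_0, bababbaaaaaa, Z)
  read b, top Z: go to q_1, push CZ → (q_1, ababbaaaaaa, CZ)
  read a, top C: go to q_1, push EC → (q_1, babbaaaaaa, ECZ)
  read b, top E: go to q_1, push CE → (q_1, abbaaaaaa, CECZ)
  read a, top C: go to q_1, push EC → (q_1, bbaaaaaa, ECECZ)
  read b, top E: go to q_1, push CE → (q_1, baaaaaa, CECECZ)
  read b, top C: go to q_0, push D → (q_0, aaaaaa, DECECZ)
  ε-move, top D: go to q_0, push ε → (q_0, aaaaaa, ECECZ)
  ε-move, top E: go to q_0, push CE → (q_0, aaaaaa, CECECZ)
  read a, top C: go to q_0, push EC → (q_0, aaaaa, ECECECZ)
  ε-move, top E: go to q_0, push CE → (q_0, aaaaa, CECECECZ)
  read a, top C: go to q_0, push EC → (q_0, aaaa, ECECECECZ)
  ε-move, top E: go to q_0, push CE → (q_0, aaaa, CECECECECZ)
  read a, top C: go to q_0, push EC → (q_0, aaa, ECECECECECZ)
  ε-move, top E: go to q_0, push CE → (q_0, aaa, CECECECECECZ)
  read a, top C: go to q_0, push EC → (q_0, aa, ECECECECECECZ)
  ε-move, top E: go to q_0, push CE → (q_0, aa, CECECECECECECZ)
  read a, top C: go to q_0, push EC → (q_0, a, ECECECECECECECZ)
  ε-move, top E: go to q_0, push CE → (q_0, a, CECECECECECECECZ)
  read a, top C: go to q_0, push EC → (q_0, ε, ECECECECECECECECZ)
  ε-move, top E: go to q_0, push CE → (q_0, ε, CECECECECECECECECZ)
All input consumed in state q_0 with stack CECECECECECECECECZ.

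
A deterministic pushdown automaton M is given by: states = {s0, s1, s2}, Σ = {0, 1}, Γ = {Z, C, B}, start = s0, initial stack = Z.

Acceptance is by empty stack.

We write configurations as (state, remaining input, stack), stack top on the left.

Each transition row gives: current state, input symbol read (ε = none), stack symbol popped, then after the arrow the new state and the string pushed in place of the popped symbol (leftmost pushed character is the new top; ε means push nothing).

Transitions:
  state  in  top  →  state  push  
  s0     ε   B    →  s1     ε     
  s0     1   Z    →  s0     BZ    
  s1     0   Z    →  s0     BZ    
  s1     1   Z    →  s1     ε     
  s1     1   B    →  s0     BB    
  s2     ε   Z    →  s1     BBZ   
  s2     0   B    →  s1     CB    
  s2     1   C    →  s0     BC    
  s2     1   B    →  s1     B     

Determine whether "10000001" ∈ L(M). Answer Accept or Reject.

(s0, 10000001, Z)
  read 1, top Z: go to s0, push BZ → (s0, 0000001, BZ)
  ε-move, top B: go to s1, push ε → (s1, 0000001, Z)
  read 0, top Z: go to s0, push BZ → (s0, 000001, BZ)
  ε-move, top B: go to s1, push ε → (s1, 000001, Z)
  read 0, top Z: go to s0, push BZ → (s0, 00001, BZ)
  ε-move, top B: go to s1, push ε → (s1, 00001, Z)
  read 0, top Z: go to s0, push BZ → (s0, 0001, BZ)
  ε-move, top B: go to s1, push ε → (s1, 0001, Z)
  read 0, top Z: go to s0, push BZ → (s0, 001, BZ)
  ε-move, top B: go to s1, push ε → (s1, 001, Z)
  read 0, top Z: go to s0, push BZ → (s0, 01, BZ)
  ε-move, top B: go to s1, push ε → (s1, 01, Z)
  read 0, top Z: go to s0, push BZ → (s0, 1, BZ)
  ε-move, top B: go to s1, push ε → (s1, 1, Z)
  read 1, top Z: go to s1, push ε → (s1, ε, ε)
All input consumed and the stack is empty.

Accept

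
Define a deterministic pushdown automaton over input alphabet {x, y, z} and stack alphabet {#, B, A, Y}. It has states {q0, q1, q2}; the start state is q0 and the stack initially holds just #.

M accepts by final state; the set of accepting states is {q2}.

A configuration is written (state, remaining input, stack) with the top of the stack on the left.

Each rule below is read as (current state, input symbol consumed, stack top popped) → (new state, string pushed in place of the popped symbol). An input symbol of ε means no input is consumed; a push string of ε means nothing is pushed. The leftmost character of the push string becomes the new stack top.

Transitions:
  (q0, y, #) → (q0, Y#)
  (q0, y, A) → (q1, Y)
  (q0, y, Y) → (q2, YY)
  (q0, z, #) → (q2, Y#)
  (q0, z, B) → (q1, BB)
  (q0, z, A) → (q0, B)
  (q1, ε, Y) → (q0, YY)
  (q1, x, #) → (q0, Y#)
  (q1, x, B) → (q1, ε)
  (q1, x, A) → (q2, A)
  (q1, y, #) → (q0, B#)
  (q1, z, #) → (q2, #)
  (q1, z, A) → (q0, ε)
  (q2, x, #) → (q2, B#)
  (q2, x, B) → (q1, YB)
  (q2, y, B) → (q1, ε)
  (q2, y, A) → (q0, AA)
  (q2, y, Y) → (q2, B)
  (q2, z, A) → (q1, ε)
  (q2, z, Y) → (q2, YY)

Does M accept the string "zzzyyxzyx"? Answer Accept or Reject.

Reject

(q0, zzzyyxzyx, #)
  read z, top #: go to q2, push Y# → (q2, zzyyxzyx, Y#)
  read z, top Y: go to q2, push YY → (q2, zyyxzyx, YY#)
  read z, top Y: go to q2, push YY → (q2, yyxzyx, YYY#)
  read y, top Y: go to q2, push B → (q2, yxzyx, BYY#)
  read y, top B: go to q1, push ε → (q1, xzyx, YY#)
  ε-move, top Y: go to q0, push YY → (q0, xzyx, YYY#)
No transition applies at (q0, xzyx, YYY#); input not fully consumed.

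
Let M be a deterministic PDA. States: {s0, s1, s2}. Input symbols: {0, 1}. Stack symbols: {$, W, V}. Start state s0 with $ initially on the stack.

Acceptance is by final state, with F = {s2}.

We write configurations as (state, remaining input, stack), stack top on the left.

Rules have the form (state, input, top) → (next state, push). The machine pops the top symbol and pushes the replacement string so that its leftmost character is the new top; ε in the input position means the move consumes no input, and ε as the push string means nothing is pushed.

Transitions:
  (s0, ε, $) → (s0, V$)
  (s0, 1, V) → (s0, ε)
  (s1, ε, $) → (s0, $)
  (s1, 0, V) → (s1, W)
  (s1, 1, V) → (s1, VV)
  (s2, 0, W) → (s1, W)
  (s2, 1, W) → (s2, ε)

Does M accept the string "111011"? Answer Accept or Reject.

(s0, 111011, $) ⊢ (s0, 111011, V$) ⊢ (s0, 11011, $) ⊢ (s0, 11011, V$) ⊢ (s0, 1011, $) ⊢ (s0, 1011, V$) ⊢ (s0, 011, $) ⊢ (s0, 011, V$)
No transition applies at (s0, 011, V$); input not fully consumed.

Reject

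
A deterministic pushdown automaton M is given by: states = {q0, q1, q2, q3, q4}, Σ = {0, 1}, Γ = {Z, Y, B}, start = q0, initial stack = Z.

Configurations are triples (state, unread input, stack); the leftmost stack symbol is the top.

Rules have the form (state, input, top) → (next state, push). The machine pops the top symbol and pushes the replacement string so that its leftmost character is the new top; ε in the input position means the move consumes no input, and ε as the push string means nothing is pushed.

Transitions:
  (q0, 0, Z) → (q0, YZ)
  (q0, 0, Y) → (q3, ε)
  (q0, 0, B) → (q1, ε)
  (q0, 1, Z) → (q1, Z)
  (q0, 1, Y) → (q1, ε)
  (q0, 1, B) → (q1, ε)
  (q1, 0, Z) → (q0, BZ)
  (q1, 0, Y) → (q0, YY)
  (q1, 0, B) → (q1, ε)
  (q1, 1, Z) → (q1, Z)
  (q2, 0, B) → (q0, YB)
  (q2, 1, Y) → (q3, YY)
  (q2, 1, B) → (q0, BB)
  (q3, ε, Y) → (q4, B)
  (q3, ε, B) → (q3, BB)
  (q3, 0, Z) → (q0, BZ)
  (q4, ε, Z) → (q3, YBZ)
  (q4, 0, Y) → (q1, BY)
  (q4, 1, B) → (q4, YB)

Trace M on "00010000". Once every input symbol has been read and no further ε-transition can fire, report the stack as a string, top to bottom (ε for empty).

(q0, 00010000, Z)
  read 0, top Z: go to q0, push YZ → (q0, 0010000, YZ)
  read 0, top Y: go to q3, push ε → (q3, 010000, Z)
  read 0, top Z: go to q0, push BZ → (q0, 10000, BZ)
  read 1, top B: go to q1, push ε → (q1, 0000, Z)
  read 0, top Z: go to q0, push BZ → (q0, 000, BZ)
  read 0, top B: go to q1, push ε → (q1, 00, Z)
  read 0, top Z: go to q0, push BZ → (q0, 0, BZ)
  read 0, top B: go to q1, push ε → (q1, ε, Z)
All input consumed in state q1 with stack Z.

Z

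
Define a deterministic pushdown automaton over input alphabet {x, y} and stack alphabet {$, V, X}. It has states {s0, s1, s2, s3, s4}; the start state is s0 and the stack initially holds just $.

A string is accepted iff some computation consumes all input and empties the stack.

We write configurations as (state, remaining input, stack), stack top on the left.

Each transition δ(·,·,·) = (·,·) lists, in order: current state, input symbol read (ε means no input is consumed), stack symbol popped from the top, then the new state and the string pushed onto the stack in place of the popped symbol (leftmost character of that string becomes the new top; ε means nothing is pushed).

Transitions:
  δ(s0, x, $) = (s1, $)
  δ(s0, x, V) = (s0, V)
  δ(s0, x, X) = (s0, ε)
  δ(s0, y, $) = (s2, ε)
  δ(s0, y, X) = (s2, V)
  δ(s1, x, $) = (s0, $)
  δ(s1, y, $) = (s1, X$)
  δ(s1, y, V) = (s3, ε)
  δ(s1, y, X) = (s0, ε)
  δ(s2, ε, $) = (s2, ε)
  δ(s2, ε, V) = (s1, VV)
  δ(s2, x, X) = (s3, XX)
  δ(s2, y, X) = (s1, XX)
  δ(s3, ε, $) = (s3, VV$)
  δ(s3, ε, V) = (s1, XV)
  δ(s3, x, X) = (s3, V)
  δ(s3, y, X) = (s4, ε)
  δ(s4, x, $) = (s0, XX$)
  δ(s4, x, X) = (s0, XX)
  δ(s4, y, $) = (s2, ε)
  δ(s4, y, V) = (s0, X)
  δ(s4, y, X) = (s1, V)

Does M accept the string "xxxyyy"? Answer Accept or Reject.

(s0, xxxyyy, $) ⊢ (s1, xxyyy, $) ⊢ (s0, xyyy, $) ⊢ (s1, yyy, $) ⊢ (s1, yy, X$) ⊢ (s0, y, $) ⊢ (s2, ε, ε)
All input consumed and the stack is empty.

Accept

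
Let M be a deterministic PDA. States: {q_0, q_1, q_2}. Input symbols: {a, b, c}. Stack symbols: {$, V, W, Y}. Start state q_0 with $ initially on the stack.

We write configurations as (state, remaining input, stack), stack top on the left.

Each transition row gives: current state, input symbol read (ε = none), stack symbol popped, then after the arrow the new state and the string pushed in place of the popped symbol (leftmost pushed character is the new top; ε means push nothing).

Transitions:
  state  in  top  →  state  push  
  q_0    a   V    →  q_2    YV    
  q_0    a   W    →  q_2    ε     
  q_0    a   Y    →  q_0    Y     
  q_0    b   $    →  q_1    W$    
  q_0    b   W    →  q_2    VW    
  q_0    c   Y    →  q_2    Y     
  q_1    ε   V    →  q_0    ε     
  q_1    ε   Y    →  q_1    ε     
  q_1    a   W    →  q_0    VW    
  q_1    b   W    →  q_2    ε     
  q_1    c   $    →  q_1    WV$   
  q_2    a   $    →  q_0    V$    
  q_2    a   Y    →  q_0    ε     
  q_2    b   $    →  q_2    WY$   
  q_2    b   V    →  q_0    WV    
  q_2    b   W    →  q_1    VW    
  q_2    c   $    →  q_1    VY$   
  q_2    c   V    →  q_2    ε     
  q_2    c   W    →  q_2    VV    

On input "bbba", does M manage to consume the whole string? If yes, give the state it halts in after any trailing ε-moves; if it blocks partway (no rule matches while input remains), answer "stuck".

(q_0, bbba, $)
  read b, top $: go to q_1, push W$ → (q_1, bba, W$)
  read b, top W: go to q_2, push ε → (q_2, ba, $)
  read b, top $: go to q_2, push WY$ → (q_2, a, WY$)
No transition for (q_2, a, top W); M blocks with input a remaining.

stuck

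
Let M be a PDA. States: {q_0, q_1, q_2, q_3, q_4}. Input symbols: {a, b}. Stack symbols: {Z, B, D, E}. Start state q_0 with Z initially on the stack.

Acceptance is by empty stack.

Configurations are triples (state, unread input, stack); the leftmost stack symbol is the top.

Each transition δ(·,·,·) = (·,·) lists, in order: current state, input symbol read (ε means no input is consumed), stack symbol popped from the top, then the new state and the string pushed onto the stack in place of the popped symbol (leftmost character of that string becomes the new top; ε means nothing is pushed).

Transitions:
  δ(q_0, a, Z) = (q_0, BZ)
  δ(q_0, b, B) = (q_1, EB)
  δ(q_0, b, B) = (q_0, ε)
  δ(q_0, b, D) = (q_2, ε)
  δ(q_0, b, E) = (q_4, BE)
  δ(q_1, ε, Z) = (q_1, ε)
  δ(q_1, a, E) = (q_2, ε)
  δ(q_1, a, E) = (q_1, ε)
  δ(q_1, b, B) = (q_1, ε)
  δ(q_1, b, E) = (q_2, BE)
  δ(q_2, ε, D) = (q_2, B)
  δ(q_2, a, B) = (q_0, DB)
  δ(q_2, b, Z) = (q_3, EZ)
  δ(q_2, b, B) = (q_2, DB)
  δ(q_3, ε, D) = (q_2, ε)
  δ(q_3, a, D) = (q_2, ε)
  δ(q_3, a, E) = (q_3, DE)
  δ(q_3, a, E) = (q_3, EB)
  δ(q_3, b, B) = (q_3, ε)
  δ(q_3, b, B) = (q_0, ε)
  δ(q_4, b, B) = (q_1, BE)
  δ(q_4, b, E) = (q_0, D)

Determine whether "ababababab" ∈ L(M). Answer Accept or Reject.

One accepting computation: (q_0, ababababab, Z) ⊢ (q_0, babababab, BZ) ⊢ (q_0, abababab, Z) ⊢ (q_0, bababab, BZ) ⊢ (q_0, ababab, Z) ⊢ (q_0, babab, BZ) ⊢ (q_0, abab, Z) ⊢ (q_0, bab, BZ) ⊢ (q_1, ab, EBZ) ⊢ (q_1, b, BZ) ⊢ (q_1, ε, Z) ⊢ (q_1, ε, ε)
All input consumed and the stack is empty.

Accept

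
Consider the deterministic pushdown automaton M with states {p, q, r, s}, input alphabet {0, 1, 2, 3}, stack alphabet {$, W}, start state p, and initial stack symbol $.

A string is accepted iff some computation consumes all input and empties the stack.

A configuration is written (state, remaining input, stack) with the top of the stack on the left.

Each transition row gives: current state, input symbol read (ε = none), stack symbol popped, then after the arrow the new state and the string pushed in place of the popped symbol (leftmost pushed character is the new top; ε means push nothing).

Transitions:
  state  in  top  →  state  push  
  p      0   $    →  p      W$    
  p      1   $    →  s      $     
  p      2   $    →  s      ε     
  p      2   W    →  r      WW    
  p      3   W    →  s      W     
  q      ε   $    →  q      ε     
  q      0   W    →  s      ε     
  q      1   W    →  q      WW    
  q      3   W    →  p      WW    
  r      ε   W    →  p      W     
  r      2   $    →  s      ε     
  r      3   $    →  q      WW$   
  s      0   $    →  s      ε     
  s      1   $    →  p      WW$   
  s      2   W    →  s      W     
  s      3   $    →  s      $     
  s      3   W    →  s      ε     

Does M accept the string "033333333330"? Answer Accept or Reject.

(p, 033333333330, $)
  read 0, top $: go to p, push W$ → (p, 33333333330, W$)
  read 3, top W: go to s, push W → (s, 3333333330, W$)
  read 3, top W: go to s, push ε → (s, 333333330, $)
  read 3, top $: go to s, push $ → (s, 33333330, $)
  read 3, top $: go to s, push $ → (s, 3333330, $)
  read 3, top $: go to s, push $ → (s, 333330, $)
  read 3, top $: go to s, push $ → (s, 33330, $)
  read 3, top $: go to s, push $ → (s, 3330, $)
  read 3, top $: go to s, push $ → (s, 330, $)
  read 3, top $: go to s, push $ → (s, 30, $)
  read 3, top $: go to s, push $ → (s, 0, $)
  read 0, top $: go to s, push ε → (s, ε, ε)
All input consumed and the stack is empty.

Accept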